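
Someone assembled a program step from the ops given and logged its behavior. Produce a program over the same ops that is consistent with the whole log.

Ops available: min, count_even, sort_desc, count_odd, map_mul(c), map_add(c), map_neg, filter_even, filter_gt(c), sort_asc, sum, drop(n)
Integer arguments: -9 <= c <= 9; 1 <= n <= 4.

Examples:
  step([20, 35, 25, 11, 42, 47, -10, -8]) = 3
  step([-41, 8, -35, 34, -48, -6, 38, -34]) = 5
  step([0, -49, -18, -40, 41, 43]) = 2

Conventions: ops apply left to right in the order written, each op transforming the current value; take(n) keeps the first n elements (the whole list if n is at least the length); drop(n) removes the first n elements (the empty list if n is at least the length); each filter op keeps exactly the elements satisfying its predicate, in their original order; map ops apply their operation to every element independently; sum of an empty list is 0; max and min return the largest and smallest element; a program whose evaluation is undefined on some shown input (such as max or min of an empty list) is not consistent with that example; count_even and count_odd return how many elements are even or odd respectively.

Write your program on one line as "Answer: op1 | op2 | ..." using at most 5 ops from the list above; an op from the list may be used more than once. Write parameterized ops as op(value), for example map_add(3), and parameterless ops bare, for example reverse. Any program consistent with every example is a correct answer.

drop(2) | map_mul(-3) | sort_desc | map_neg | count_even

Check, running the answer program on each example:
  [20, 35, 25, 11, 42, 47, -10, -8] -> [25, 11, 42, 47, -10, -8] -> [-75, -33, -126, -141, 30, 24] -> [30, 24, -33, -75, -126, -141] -> [-30, -24, 33, 75, 126, 141] -> 3
  [-41, 8, -35, 34, -48, -6, 38, -34] -> [-35, 34, -48, -6, 38, -34] -> [105, -102, 144, 18, -114, 102] -> [144, 105, 102, 18, -102, -114] -> [-144, -105, -102, -18, 102, 114] -> 5
  [0, -49, -18, -40, 41, 43] -> [-18, -40, 41, 43] -> [54, 120, -123, -129] -> [120, 54, -123, -129] -> [-120, -54, 123, 129] -> 2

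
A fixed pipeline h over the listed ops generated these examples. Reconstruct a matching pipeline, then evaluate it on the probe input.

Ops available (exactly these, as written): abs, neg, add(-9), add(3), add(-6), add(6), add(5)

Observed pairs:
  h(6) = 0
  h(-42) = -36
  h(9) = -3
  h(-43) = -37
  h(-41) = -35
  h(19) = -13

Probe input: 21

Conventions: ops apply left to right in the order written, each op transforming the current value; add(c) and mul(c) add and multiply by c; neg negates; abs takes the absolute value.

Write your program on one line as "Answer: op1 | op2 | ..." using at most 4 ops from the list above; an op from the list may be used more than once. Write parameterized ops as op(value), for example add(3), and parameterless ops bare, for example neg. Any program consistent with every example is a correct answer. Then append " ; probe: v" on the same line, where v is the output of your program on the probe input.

abs | add(-6) | neg ; probe: -15

Check, running the answer program on each example:
  6 -> 6 -> 0 -> 0
  -42 -> 42 -> 36 -> -36
  9 -> 9 -> 3 -> -3
  -43 -> 43 -> 37 -> -37
  -41 -> 41 -> 35 -> -35
  19 -> 19 -> 13 -> -13
  probe: 21 -> 21 -> 15 -> -15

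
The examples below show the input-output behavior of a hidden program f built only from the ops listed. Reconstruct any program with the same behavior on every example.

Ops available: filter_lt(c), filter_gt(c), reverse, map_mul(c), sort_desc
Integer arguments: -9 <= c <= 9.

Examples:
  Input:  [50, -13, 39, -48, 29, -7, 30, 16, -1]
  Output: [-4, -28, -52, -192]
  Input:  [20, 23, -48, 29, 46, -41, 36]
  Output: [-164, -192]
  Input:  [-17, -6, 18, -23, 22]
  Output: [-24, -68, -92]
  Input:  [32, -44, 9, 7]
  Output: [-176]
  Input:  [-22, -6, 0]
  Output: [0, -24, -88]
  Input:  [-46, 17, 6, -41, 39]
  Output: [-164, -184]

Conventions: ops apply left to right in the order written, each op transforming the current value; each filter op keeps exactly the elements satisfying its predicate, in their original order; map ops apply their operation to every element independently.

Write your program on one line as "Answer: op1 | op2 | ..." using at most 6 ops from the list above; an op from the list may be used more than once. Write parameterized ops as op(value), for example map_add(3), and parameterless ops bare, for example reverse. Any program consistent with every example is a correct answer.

reverse | sort_desc | map_mul(-2) | filter_gt(-9) | map_mul(-2)

Check, running the answer program on each example:
  [50, -13, 39, -48, 29, -7, 30, 16, -1] -> [-1, 16, 30, -7, 29, -48, 39, -13, 50] -> [50, 39, 30, 29, 16, -1, -7, -13, -48] -> [-100, -78, -60, -58, -32, 2, 14, 26, 96] -> [2, 14, 26, 96] -> [-4, -28, -52, -192]
  [20, 23, -48, 29, 46, -41, 36] -> [36, -41, 46, 29, -48, 23, 20] -> [46, 36, 29, 23, 20, -41, -48] -> [-92, -72, -58, -46, -40, 82, 96] -> [82, 96] -> [-164, -192]
  [-17, -6, 18, -23, 22] -> [22, -23, 18, -6, -17] -> [22, 18, -6, -17, -23] -> [-44, -36, 12, 34, 46] -> [12, 34, 46] -> [-24, -68, -92]
  [32, -44, 9, 7] -> [7, 9, -44, 32] -> [32, 9, 7, -44] -> [-64, -18, -14, 88] -> [88] -> [-176]
  [-22, -6, 0] -> [0, -6, -22] -> [0, -6, -22] -> [0, 12, 44] -> [0, 12, 44] -> [0, -24, -88]
  [-46, 17, 6, -41, 39] -> [39, -41, 6, 17, -46] -> [39, 17, 6, -41, -46] -> [-78, -34, -12, 82, 92] -> [82, 92] -> [-164, -184]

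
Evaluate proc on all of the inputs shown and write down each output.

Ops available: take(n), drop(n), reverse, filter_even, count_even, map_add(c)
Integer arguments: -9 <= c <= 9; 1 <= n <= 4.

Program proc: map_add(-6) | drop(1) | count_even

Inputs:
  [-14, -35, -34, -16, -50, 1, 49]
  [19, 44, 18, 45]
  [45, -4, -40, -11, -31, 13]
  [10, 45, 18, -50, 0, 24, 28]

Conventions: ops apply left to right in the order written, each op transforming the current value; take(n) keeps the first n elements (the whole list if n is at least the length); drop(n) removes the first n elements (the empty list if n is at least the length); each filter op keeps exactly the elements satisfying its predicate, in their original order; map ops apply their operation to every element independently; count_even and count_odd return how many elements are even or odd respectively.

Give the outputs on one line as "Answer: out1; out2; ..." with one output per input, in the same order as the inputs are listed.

3; 2; 2; 5

Execution, op by op:
  [-14, -35, -34, -16, -50, 1, 49] -> [-20, -41, -40, -22, -56, -5, 43] -> [-41, -40, -22, -56, -5, 43] -> 3
  [19, 44, 18, 45] -> [13, 38, 12, 39] -> [38, 12, 39] -> 2
  [45, -4, -40, -11, -31, 13] -> [39, -10, -46, -17, -37, 7] -> [-10, -46, -17, -37, 7] -> 2
  [10, 45, 18, -50, 0, 24, 28] -> [4, 39, 12, -56, -6, 18, 22] -> [39, 12, -56, -6, 18, 22] -> 5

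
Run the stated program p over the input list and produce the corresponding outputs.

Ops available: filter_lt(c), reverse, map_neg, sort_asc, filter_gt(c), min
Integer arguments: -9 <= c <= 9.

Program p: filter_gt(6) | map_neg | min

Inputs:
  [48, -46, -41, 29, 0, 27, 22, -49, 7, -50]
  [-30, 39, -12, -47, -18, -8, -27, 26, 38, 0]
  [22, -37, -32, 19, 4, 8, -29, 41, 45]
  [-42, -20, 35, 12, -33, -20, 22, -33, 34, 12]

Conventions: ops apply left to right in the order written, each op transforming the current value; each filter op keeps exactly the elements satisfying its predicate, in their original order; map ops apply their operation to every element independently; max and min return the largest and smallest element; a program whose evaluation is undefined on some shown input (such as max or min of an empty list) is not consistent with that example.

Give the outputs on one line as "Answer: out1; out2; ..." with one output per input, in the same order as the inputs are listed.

-48; -39; -45; -35

Execution, op by op:
  [48, -46, -41, 29, 0, 27, 22, -49, 7, -50] -> [48, 29, 27, 22, 7] -> [-48, -29, -27, -22, -7] -> -48
  [-30, 39, -12, -47, -18, -8, -27, 26, 38, 0] -> [39, 26, 38] -> [-39, -26, -38] -> -39
  [22, -37, -32, 19, 4, 8, -29, 41, 45] -> [22, 19, 8, 41, 45] -> [-22, -19, -8, -41, -45] -> -45
  [-42, -20, 35, 12, -33, -20, 22, -33, 34, 12] -> [35, 12, 22, 34, 12] -> [-35, -12, -22, -34, -12] -> -35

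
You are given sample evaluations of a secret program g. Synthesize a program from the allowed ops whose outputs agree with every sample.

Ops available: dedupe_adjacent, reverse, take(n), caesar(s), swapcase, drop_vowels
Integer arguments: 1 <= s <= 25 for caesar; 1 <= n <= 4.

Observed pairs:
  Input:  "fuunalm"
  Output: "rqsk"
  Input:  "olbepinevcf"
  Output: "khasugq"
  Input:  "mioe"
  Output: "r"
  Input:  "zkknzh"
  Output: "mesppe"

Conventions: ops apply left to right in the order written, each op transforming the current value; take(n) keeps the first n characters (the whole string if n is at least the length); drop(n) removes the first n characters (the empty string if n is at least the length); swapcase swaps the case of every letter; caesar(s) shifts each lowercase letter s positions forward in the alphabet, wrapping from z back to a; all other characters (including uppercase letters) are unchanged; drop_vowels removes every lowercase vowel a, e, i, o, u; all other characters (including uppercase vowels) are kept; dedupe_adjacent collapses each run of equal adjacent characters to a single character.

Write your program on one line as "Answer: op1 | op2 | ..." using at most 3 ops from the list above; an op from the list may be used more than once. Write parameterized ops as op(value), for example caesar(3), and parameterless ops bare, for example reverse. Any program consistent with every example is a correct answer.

drop_vowels | caesar(5) | reverse

Check, running the answer program on each example:
  "fuunalm" -> "fnlm" -> "ksqr" -> "rqsk"
  "olbepinevcf" -> "lbpnvcf" -> "qgusahk" -> "khasugq"
  "mioe" -> "m" -> "r" -> "r"
  "zkknzh" -> "zkknzh" -> "eppsem" -> "mesppe"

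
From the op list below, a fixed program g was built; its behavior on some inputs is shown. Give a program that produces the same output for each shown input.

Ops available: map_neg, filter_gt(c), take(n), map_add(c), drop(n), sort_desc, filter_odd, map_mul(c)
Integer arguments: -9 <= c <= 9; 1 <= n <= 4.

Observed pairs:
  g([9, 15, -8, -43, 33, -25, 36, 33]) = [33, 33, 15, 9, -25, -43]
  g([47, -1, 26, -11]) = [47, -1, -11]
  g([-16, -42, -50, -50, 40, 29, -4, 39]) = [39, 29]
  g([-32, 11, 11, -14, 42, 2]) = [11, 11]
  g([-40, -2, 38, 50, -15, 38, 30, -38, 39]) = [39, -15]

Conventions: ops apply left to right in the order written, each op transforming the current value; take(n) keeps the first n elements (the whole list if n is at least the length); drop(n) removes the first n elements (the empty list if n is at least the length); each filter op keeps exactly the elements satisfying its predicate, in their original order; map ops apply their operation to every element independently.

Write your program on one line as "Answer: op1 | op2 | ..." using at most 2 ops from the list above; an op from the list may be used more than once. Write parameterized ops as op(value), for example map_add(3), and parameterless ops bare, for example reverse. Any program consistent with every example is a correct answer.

sort_desc | filter_odd

Check, running the answer program on each example:
  [9, 15, -8, -43, 33, -25, 36, 33] -> [36, 33, 33, 15, 9, -8, -25, -43] -> [33, 33, 15, 9, -25, -43]
  [47, -1, 26, -11] -> [47, 26, -1, -11] -> [47, -1, -11]
  [-16, -42, -50, -50, 40, 29, -4, 39] -> [40, 39, 29, -4, -16, -42, -50, -50] -> [39, 29]
  [-32, 11, 11, -14, 42, 2] -> [42, 11, 11, 2, -14, -32] -> [11, 11]
  [-40, -2, 38, 50, -15, 38, 30, -38, 39] -> [50, 39, 38, 38, 30, -2, -15, -38, -40] -> [39, -15]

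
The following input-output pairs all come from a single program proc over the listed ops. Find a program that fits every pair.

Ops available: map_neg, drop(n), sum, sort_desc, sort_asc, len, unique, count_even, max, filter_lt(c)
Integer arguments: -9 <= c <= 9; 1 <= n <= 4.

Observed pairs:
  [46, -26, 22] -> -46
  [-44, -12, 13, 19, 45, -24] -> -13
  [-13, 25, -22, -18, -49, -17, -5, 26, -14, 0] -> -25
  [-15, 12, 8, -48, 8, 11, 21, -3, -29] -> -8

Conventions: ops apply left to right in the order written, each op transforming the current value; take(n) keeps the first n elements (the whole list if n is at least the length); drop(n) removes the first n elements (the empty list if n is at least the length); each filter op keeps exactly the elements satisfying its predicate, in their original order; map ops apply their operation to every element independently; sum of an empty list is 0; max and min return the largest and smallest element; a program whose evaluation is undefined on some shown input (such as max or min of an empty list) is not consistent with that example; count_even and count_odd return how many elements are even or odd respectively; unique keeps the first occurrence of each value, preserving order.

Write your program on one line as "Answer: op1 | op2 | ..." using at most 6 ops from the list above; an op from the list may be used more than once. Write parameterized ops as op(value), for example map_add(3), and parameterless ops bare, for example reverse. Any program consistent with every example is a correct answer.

sort_asc | map_neg | drop(2) | filter_lt(-7) | max

Check, running the answer program on each example:
  [46, -26, 22] -> [-26, 22, 46] -> [26, -22, -46] -> [-46] -> [-46] -> -46
  [-44, -12, 13, 19, 45, -24] -> [-44, -24, -12, 13, 19, 45] -> [44, 24, 12, -13, -19, -45] -> [12, -13, -19, -45] -> [-13, -19, -45] -> -13
  [-13, 25, -22, -18, -49, -17, -5, 26, -14, 0] -> [-49, -22, -18, -17, -14, -13, -5, 0, 25, 26] -> [49, 22, 18, 17, 14, 13, 5, 0, -25, -26] -> [18, 17, 14, 13, 5, 0, -25, -26] -> [-25, -26] -> -25
  [-15, 12, 8, -48, 8, 11, 21, -3, -29] -> [-48, -29, -15, -3, 8, 8, 11, 12, 21] -> [48, 29, 15, 3, -8, -8, -11, -12, -21] -> [15, 3, -8, -8, -11, -12, -21] -> [-8, -8, -11, -12, -21] -> -8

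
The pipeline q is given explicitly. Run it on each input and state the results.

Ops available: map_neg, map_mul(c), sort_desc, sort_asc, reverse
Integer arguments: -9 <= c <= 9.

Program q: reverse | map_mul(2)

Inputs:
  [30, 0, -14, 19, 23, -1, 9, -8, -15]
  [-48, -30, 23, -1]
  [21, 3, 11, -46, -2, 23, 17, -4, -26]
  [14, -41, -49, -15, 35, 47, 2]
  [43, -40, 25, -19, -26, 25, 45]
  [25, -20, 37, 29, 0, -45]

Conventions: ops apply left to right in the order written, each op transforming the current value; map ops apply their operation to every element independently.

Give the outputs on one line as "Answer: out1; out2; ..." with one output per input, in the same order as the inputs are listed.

Execution, op by op:
  [30, 0, -14, 19, 23, -1, 9, -8, -15] -> [-15, -8, 9, -1, 23, 19, -14, 0, 30] -> [-30, -16, 18, -2, 46, 38, -28, 0, 60]
  [-48, -30, 23, -1] -> [-1, 23, -30, -48] -> [-2, 46, -60, -96]
  [21, 3, 11, -46, -2, 23, 17, -4, -26] -> [-26, -4, 17, 23, -2, -46, 11, 3, 21] -> [-52, -8, 34, 46, -4, -92, 22, 6, 42]
  [14, -41, -49, -15, 35, 47, 2] -> [2, 47, 35, -15, -49, -41, 14] -> [4, 94, 70, -30, -98, -82, 28]
  [43, -40, 25, -19, -26, 25, 45] -> [45, 25, -26, -19, 25, -40, 43] -> [90, 50, -52, -38, 50, -80, 86]
  [25, -20, 37, 29, 0, -45] -> [-45, 0, 29, 37, -20, 25] -> [-90, 0, 58, 74, -40, 50]

[-30, -16, 18, -2, 46, 38, -28, 0, 60]; [-2, 46, -60, -96]; [-52, -8, 34, 46, -4, -92, 22, 6, 42]; [4, 94, 70, -30, -98, -82, 28]; [90, 50, -52, -38, 50, -80, 86]; [-90, 0, 58, 74, -40, 50]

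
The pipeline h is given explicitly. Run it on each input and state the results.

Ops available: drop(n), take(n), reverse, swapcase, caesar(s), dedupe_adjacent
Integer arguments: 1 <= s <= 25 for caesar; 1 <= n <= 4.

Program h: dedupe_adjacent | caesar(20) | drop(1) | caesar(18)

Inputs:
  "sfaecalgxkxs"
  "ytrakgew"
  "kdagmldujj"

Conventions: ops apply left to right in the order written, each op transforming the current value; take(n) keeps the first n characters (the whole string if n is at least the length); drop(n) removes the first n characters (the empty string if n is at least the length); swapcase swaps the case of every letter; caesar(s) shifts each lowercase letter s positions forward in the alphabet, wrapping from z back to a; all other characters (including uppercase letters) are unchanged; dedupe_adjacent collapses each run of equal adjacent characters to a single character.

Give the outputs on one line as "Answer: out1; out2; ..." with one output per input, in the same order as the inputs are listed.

Execution, op by op:
  "sfaecalgxkxs" -> "sfaecalgxkxs" -> "mzuywufarerm" -> "zuywufarerm" -> "rmqomxsjwje"
  "ytrakgew" -> "ytrakgew" -> "snlueayq" -> "nlueayq" -> "fdmwsqi"
  "kdagmldujj" -> "kdagmlduj" -> "exuagfxod" -> "xuagfxod" -> "pmsyxpgv"

"rmqomxsjwje"; "fdmwsqi"; "pmsyxpgv"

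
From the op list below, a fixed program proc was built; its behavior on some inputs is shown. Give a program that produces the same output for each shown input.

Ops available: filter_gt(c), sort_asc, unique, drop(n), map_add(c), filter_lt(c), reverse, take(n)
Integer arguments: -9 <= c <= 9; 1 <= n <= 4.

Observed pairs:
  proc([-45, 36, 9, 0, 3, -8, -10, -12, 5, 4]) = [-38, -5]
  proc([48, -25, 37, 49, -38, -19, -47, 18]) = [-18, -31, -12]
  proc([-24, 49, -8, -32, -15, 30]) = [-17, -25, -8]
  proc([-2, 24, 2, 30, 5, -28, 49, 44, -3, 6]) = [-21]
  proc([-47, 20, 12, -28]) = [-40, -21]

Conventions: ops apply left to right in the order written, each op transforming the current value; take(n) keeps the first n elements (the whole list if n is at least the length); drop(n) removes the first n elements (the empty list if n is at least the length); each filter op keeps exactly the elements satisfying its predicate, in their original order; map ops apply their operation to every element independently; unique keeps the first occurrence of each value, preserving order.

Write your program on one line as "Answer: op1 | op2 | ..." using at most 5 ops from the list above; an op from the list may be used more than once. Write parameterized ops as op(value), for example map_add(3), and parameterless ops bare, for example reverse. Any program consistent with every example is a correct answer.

map_add(2) | filter_lt(-9) | take(3) | map_add(5)

Check, running the answer program on each example:
  [-45, 36, 9, 0, 3, -8, -10, -12, 5, 4] -> [-43, 38, 11, 2, 5, -6, -8, -10, 7, 6] -> [-43, -10] -> [-43, -10] -> [-38, -5]
  [48, -25, 37, 49, -38, -19, -47, 18] -> [50, -23, 39, 51, -36, -17, -45, 20] -> [-23, -36, -17, -45] -> [-23, -36, -17] -> [-18, -31, -12]
  [-24, 49, -8, -32, -15, 30] -> [-22, 51, -6, -30, -13, 32] -> [-22, -30, -13] -> [-22, -30, -13] -> [-17, -25, -8]
  [-2, 24, 2, 30, 5, -28, 49, 44, -3, 6] -> [0, 26, 4, 32, 7, -26, 51, 46, -1, 8] -> [-26] -> [-26] -> [-21]
  [-47, 20, 12, -28] -> [-45, 22, 14, -26] -> [-45, -26] -> [-45, -26] -> [-40, -21]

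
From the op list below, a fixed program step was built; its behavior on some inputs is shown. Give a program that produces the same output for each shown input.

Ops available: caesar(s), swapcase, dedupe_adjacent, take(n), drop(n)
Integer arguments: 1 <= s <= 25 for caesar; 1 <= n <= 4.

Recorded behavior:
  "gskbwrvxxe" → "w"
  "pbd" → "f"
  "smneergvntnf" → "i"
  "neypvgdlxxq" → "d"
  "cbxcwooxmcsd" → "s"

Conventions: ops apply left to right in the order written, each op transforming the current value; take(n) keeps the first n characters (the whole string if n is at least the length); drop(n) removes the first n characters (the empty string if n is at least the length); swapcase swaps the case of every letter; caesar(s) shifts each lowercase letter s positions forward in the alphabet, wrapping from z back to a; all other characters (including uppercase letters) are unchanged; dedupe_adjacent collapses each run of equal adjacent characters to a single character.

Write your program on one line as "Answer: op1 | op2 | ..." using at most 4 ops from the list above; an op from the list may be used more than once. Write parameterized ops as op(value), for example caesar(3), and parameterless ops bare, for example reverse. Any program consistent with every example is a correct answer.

take(4) | take(1) | caesar(16)

Check, running the answer program on each example:
  "gskbwrvxxe" -> "gskb" -> "g" -> "w"
  "pbd" -> "pbd" -> "p" -> "f"
  "smneergvntnf" -> "smne" -> "s" -> "i"
  "neypvgdlxxq" -> "neyp" -> "n" -> "d"
  "cbxcwooxmcsd" -> "cbxc" -> "c" -> "s"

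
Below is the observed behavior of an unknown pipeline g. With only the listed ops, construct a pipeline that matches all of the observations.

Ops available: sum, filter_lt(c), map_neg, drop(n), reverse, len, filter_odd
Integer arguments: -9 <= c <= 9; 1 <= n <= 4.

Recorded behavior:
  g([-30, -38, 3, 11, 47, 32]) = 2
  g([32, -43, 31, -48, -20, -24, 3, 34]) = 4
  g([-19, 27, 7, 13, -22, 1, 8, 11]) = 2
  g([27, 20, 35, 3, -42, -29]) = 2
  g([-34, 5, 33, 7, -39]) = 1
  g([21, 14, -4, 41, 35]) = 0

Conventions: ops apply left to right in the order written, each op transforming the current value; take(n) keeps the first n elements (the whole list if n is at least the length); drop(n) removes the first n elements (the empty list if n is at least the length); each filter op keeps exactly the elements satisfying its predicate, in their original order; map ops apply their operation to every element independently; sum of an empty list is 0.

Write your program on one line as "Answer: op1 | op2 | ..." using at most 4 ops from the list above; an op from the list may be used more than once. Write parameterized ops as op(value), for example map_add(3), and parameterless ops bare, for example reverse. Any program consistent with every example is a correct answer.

reverse | filter_lt(5) | drop(1) | len

Check, running the answer program on each example:
  [-30, -38, 3, 11, 47, 32] -> [32, 47, 11, 3, -38, -30] -> [3, -38, -30] -> [-38, -30] -> 2
  [32, -43, 31, -48, -20, -24, 3, 34] -> [34, 3, -24, -20, -48, 31, -43, 32] -> [3, -24, -20, -48, -43] -> [-24, -20, -48, -43] -> 4
  [-19, 27, 7, 13, -22, 1, 8, 11] -> [11, 8, 1, -22, 13, 7, 27, -19] -> [1, -22, -19] -> [-22, -19] -> 2
  [27, 20, 35, 3, -42, -29] -> [-29, -42, 3, 35, 20, 27] -> [-29, -42, 3] -> [-42, 3] -> 2
  [-34, 5, 33, 7, -39] -> [-39, 7, 33, 5, -34] -> [-39, -34] -> [-34] -> 1
  [21, 14, -4, 41, 35] -> [35, 41, -4, 14, 21] -> [-4] -> [] -> 0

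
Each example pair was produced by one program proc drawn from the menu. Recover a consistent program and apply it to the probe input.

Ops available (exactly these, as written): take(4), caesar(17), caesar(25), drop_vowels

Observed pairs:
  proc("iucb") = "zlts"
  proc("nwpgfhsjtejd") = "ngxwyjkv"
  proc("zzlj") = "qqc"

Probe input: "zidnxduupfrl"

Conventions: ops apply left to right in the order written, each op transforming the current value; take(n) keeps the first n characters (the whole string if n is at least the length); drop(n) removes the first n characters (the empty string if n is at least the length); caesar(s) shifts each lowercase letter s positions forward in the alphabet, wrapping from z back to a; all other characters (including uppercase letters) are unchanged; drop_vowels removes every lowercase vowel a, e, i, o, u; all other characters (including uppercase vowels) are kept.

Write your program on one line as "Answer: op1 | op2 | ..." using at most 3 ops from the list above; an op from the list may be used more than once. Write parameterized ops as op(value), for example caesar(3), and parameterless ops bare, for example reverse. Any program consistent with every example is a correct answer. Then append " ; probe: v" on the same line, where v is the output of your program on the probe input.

caesar(17) | drop_vowels ; probe: "qzllgwc"

Check, running the answer program on each example:
  "iucb" -> "zlts" -> "zlts"
  "nwpgfhsjtejd" -> "engxwyjakvau" -> "ngxwyjkv"
  "zzlj" -> "qqca" -> "qqc"
  probe: "zidnxduupfrl" -> "qzueoullgwic" -> "qzllgwc"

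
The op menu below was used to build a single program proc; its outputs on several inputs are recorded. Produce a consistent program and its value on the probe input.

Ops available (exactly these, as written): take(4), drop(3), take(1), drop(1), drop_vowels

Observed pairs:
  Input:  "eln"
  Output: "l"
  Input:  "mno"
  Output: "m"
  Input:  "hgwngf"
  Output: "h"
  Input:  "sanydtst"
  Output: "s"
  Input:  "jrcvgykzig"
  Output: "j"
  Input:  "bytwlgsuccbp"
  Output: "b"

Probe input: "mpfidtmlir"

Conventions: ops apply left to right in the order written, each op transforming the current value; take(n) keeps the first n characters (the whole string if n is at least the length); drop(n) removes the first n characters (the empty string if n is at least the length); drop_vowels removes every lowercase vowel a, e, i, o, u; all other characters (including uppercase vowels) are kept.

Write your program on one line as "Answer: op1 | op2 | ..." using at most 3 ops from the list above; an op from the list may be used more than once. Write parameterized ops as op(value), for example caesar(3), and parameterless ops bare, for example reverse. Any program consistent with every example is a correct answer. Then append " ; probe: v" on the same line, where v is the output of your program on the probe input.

drop_vowels | take(1) ; probe: "m"

Check, running the answer program on each example:
  "eln" -> "ln" -> "l"
  "mno" -> "mn" -> "m"
  "hgwngf" -> "hgwngf" -> "h"
  "sanydtst" -> "snydtst" -> "s"
  "jrcvgykzig" -> "jrcvgykzg" -> "j"
  "bytwlgsuccbp" -> "bytwlgsccbp" -> "b"
  probe: "mpfidtmlir" -> "mpfdtmlr" -> "m"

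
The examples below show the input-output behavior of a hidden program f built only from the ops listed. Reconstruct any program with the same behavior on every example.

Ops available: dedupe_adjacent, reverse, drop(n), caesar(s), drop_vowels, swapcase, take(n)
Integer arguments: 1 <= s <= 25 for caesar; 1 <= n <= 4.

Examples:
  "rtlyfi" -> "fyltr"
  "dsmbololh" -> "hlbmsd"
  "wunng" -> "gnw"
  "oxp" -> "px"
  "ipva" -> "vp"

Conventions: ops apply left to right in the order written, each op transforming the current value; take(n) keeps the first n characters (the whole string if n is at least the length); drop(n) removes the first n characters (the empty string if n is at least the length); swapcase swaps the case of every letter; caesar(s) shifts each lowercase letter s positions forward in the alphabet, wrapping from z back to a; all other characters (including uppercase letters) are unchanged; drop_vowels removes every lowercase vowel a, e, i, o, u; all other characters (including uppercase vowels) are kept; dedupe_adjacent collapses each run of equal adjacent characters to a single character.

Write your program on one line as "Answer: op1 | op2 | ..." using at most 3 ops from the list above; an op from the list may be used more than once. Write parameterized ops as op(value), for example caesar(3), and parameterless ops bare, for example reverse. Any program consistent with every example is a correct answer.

reverse | drop_vowels | dedupe_adjacent

Check, running the answer program on each example:
  "rtlyfi" -> "ifyltr" -> "fyltr" -> "fyltr"
  "dsmbololh" -> "hlolobmsd" -> "hllbmsd" -> "hlbmsd"
  "wunng" -> "gnnuw" -> "gnnw" -> "gnw"
  "oxp" -> "pxo" -> "px" -> "px"
  "ipva" -> "avpi" -> "vp" -> "vp"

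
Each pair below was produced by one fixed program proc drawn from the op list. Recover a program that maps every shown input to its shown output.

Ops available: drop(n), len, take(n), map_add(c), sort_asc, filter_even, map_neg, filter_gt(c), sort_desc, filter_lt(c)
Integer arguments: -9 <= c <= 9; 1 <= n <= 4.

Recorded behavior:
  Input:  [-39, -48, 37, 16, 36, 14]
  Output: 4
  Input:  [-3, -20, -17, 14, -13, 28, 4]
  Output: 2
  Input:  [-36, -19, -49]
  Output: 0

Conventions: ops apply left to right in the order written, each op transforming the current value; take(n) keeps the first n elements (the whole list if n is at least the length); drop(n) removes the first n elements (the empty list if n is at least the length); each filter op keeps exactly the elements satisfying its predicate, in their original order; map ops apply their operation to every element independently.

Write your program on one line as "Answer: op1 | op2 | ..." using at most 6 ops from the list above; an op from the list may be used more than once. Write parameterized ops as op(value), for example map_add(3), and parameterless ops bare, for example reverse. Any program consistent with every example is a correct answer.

filter_gt(-7) | filter_gt(-3) | filter_gt(7) | map_add(4) | len

Check, running the answer program on each example:
  [-39, -48, 37, 16, 36, 14] -> [37, 16, 36, 14] -> [37, 16, 36, 14] -> [37, 16, 36, 14] -> [41, 20, 40, 18] -> 4
  [-3, -20, -17, 14, -13, 28, 4] -> [-3, 14, 28, 4] -> [14, 28, 4] -> [14, 28] -> [18, 32] -> 2
  [-36, -19, -49] -> [] -> [] -> [] -> [] -> 0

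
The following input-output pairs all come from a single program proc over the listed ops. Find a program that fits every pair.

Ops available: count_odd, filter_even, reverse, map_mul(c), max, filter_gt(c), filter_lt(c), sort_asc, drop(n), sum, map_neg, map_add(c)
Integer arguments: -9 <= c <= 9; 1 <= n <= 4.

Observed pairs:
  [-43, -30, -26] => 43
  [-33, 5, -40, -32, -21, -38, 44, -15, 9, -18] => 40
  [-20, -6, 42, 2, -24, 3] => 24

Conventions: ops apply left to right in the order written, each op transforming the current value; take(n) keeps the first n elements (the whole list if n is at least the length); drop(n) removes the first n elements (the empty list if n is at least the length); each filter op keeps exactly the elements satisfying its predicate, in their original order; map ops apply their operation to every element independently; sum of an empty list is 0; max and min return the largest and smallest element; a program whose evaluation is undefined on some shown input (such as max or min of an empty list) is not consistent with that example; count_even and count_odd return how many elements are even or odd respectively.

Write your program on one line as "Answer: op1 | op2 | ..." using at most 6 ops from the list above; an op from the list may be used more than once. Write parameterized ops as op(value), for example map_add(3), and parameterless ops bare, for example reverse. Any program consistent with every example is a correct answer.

reverse | map_neg | sort_asc | drop(2) | max

Check, running the answer program on each example:
  [-43, -30, -26] -> [-26, -30, -43] -> [26, 30, 43] -> [26, 30, 43] -> [43] -> 43
  [-33, 5, -40, -32, -21, -38, 44, -15, 9, -18] -> [-18, 9, -15, 44, -38, -21, -32, -40, 5, -33] -> [18, -9, 15, -44, 38, 21, 32, 40, -5, 33] -> [-44, -9, -5, 15, 18, 21, 32, 33, 38, 40] -> [-5, 15, 18, 21, 32, 33, 38, 40] -> 40
  [-20, -6, 42, 2, -24, 3] -> [3, -24, 2, 42, -6, -20] -> [-3, 24, -2, -42, 6, 20] -> [-42, -3, -2, 6, 20, 24] -> [-2, 6, 20, 24] -> 24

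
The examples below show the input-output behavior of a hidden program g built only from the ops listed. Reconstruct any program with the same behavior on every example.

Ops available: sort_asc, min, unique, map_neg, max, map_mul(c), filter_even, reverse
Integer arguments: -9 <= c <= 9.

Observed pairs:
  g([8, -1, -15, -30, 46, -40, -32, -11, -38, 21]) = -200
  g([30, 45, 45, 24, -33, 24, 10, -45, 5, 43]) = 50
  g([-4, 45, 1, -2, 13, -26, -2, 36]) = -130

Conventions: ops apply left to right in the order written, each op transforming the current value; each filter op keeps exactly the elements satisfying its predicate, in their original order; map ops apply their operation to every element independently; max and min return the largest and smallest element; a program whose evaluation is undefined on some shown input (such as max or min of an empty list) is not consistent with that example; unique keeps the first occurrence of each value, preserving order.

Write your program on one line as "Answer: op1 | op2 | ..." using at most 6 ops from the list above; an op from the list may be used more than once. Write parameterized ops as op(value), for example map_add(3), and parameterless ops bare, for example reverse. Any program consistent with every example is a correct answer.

filter_even | sort_asc | map_mul(5) | unique | min

Check, running the answer program on each example:
  [8, -1, -15, -30, 46, -40, -32, -11, -38, 21] -> [8, -30, 46, -40, -32, -38] -> [-40, -38, -32, -30, 8, 46] -> [-200, -190, -160, -150, 40, 230] -> [-200, -190, -160, -150, 40, 230] -> -200
  [30, 45, 45, 24, -33, 24, 10, -45, 5, 43] -> [30, 24, 24, 10] -> [10, 24, 24, 30] -> [50, 120, 120, 150] -> [50, 120, 150] -> 50
  [-4, 45, 1, -2, 13, -26, -2, 36] -> [-4, -2, -26, -2, 36] -> [-26, -4, -2, -2, 36] -> [-130, -20, -10, -10, 180] -> [-130, -20, -10, 180] -> -130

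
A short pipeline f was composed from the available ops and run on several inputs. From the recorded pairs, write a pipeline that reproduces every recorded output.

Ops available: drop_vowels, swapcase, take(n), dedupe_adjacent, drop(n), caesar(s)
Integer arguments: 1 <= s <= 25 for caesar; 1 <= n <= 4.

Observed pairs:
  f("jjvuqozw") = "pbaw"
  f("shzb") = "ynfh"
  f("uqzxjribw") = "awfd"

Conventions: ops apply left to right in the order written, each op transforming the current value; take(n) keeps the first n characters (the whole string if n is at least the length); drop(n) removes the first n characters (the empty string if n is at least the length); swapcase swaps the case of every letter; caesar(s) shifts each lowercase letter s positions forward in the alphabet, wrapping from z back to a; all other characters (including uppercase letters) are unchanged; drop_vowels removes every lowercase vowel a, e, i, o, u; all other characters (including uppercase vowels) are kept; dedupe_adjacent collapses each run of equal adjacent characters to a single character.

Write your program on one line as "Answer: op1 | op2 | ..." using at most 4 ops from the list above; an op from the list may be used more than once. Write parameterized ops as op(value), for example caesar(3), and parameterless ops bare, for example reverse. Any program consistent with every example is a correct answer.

dedupe_adjacent | caesar(6) | take(4)

Check, running the answer program on each example:
  "jjvuqozw" -> "jvuqozw" -> "pbawufc" -> "pbaw"
  "shzb" -> "shzb" -> "ynfh" -> "ynfh"
  "uqzxjribw" -> "uqzxjribw" -> "awfdpxohc" -> "awfd"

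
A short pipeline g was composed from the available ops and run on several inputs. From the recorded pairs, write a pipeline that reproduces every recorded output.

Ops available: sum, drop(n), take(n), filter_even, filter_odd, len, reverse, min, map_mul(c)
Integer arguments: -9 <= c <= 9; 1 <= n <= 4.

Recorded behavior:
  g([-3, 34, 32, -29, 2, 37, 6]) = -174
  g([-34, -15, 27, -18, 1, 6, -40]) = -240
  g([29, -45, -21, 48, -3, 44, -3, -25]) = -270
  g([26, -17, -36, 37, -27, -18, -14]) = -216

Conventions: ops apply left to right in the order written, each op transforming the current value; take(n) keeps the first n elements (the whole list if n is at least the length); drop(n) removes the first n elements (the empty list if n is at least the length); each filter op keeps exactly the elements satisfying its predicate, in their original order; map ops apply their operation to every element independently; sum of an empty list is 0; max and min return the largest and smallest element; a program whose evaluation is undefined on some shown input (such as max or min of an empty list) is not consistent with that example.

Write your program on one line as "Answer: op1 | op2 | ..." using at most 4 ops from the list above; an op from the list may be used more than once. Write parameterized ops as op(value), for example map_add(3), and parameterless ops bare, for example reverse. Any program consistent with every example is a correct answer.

map_mul(6) | reverse | min

Check, running the answer program on each example:
  [-3, 34, 32, -29, 2, 37, 6] -> [-18, 204, 192, -174, 12, 222, 36] -> [36, 222, 12, -174, 192, 204, -18] -> -174
  [-34, -15, 27, -18, 1, 6, -40] -> [-204, -90, 162, -108, 6, 36, -240] -> [-240, 36, 6, -108, 162, -90, -204] -> -240
  [29, -45, -21, 48, -3, 44, -3, -25] -> [174, -270, -126, 288, -18, 264, -18, -150] -> [-150, -18, 264, -18, 288, -126, -270, 174] -> -270
  [26, -17, -36, 37, -27, -18, -14] -> [156, -102, -216, 222, -162, -108, -84] -> [-84, -108, -162, 222, -216, -102, 156] -> -216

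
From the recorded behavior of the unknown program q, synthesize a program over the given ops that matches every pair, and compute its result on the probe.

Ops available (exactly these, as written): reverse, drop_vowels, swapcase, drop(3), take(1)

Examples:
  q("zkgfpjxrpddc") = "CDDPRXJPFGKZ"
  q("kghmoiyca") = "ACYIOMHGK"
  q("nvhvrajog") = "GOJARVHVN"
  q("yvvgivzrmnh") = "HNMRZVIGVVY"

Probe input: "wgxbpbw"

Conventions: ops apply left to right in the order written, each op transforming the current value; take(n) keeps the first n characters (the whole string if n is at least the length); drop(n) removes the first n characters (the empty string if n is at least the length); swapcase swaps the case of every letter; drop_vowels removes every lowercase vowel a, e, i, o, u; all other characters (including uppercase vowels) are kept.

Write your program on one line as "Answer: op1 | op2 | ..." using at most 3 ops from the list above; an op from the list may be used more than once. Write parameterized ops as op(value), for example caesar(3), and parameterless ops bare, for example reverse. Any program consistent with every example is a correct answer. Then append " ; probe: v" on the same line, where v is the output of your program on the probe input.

reverse | swapcase ; probe: "WBPBXGW"

Check, running the answer program on each example:
  "zkgfpjxrpddc" -> "cddprxjpfgkz" -> "CDDPRXJPFGKZ"
  "kghmoiyca" -> "acyiomhgk" -> "ACYIOMHGK"
  "nvhvrajog" -> "gojarvhvn" -> "GOJARVHVN"
  "yvvgivzrmnh" -> "hnmrzvigvvy" -> "HNMRZVIGVVY"
  probe: "wgxbpbw" -> "wbpbxgw" -> "WBPBXGW"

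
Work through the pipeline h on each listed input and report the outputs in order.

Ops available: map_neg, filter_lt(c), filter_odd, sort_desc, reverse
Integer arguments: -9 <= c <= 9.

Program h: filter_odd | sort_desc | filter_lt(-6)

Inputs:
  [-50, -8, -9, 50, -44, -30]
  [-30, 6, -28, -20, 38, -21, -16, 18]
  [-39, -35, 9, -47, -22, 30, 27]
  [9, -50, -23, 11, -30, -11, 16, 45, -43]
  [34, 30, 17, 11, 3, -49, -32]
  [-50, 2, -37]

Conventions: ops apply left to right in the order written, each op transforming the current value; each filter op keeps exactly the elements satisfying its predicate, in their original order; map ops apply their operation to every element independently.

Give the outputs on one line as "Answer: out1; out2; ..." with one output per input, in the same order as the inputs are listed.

Execution, op by op:
  [-50, -8, -9, 50, -44, -30] -> [-9] -> [-9] -> [-9]
  [-30, 6, -28, -20, 38, -21, -16, 18] -> [-21] -> [-21] -> [-21]
  [-39, -35, 9, -47, -22, 30, 27] -> [-39, -35, 9, -47, 27] -> [27, 9, -35, -39, -47] -> [-35, -39, -47]
  [9, -50, -23, 11, -30, -11, 16, 45, -43] -> [9, -23, 11, -11, 45, -43] -> [45, 11, 9, -11, -23, -43] -> [-11, -23, -43]
  [34, 30, 17, 11, 3, -49, -32] -> [17, 11, 3, -49] -> [17, 11, 3, -49] -> [-49]
  [-50, 2, -37] -> [-37] -> [-37] -> [-37]

[-9]; [-21]; [-35, -39, -47]; [-11, -23, -43]; [-49]; [-37]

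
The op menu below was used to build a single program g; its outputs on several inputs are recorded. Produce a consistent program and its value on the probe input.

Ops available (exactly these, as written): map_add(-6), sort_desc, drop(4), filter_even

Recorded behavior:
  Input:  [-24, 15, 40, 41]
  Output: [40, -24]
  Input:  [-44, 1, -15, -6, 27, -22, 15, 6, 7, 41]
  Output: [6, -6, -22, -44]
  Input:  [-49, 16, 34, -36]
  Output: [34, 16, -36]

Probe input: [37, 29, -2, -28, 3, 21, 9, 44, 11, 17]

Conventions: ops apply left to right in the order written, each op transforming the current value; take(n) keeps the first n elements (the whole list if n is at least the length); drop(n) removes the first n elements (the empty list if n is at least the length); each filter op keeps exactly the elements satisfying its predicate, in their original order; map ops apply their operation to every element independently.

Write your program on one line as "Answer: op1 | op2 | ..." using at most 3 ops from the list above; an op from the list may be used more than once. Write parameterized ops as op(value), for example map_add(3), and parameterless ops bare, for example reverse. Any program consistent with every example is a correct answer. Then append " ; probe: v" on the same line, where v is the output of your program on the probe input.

sort_desc | filter_even ; probe: [44, -2, -28]

Check, running the answer program on each example:
  [-24, 15, 40, 41] -> [41, 40, 15, -24] -> [40, -24]
  [-44, 1, -15, -6, 27, -22, 15, 6, 7, 41] -> [41, 27, 15, 7, 6, 1, -6, -15, -22, -44] -> [6, -6, -22, -44]
  [-49, 16, 34, -36] -> [34, 16, -36, -49] -> [34, 16, -36]
  probe: [37, 29, -2, -28, 3, 21, 9, 44, 11, 17] -> [44, 37, 29, 21, 17, 11, 9, 3, -2, -28] -> [44, -2, -28]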